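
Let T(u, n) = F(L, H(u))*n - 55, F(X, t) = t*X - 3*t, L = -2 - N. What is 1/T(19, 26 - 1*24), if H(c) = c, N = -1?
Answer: -1/207 ≈ -0.0048309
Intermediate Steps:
L = -1 (L = -2 - 1*(-1) = -2 + 1 = -1)
F(X, t) = -3*t + X*t (F(X, t) = X*t - 3*t = -3*t + X*t)
T(u, n) = -55 - 4*n*u (T(u, n) = (u*(-3 - 1))*n - 55 = (u*(-4))*n - 55 = (-4*u)*n - 55 = -4*n*u - 55 = -55 - 4*n*u)
1/T(19, 26 - 1*24) = 1/(-55 - 4*(26 - 1*24)*19) = 1/(-55 - 4*(26 - 24)*19) = 1/(-55 - 4*2*19) = 1/(-55 - 152) = 1/(-207) = -1/207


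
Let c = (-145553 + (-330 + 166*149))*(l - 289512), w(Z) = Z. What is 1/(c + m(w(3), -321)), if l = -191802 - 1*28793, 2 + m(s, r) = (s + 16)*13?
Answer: 1/61798953188 ≈ 1.6182e-11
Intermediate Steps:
m(s, r) = 206 + 13*s (m(s, r) = -2 + (s + 16)*13 = -2 + (16 + s)*13 = -2 + (208 + 13*s) = 206 + 13*s)
l = -220595 (l = -191802 - 28793 = -220595)
c = 61798952943 (c = (-145553 + (-330 + 166*149))*(-220595 - 289512) = (-145553 + (-330 + 24734))*(-510107) = (-145553 + 24404)*(-510107) = -121149*(-510107) = 61798952943)
1/(c + m(w(3), -321)) = 1/(61798952943 + (206 + 13*3)) = 1/(61798952943 + (206 + 39)) = 1/(61798952943 + 245) = 1/61798953188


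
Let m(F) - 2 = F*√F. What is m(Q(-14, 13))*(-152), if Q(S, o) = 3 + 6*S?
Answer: -304 + 110808*I ≈ -304.0 + 1.1081e+5*I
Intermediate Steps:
m(F) = 2 + F^(3/2) (m(F) = 2 + F*√F = 2 + F^(3/2))
m(Q(-14, 13))*(-152) = (2 + (3 + 6*(-14))^(3/2))*(-152) = (2 + (3 - 84)^(3/2))*(-152) = (2 + (-81)^(3/2))*(-152) = (2 - 729*I)*(-152) = -304 + 110808*I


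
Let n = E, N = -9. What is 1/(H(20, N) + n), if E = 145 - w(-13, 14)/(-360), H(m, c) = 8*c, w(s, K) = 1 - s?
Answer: 180/13147 ≈ 0.013691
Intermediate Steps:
E = 26107/180 (E = 145 - (1 - 1*(-13))/(-360) = 145 - (1 + 13)*(-1)/360 = 145 - 14*(-1)/360 = 145 - 1*(-7/180) = 145 + 7/180 = 26107/180 ≈ 145.04)
n = 26107/180 ≈ 145.04
1/(H(20, N) + n) = 1/(8*(-9) + 26107/180) = 1/(-72 + 26107/180) = 1/(13147/180) = 180/13147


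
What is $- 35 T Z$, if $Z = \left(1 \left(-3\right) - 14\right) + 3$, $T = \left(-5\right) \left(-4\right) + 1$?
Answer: $10290$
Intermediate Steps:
$T = 21$ ($T = 20 + 1 = 21$)
$Z = -14$ ($Z = \left(-3 - 14\right) + 3 = -17 + 3 = -14$)
$- 35 T Z = \left(-35\right) 21 \left(-14\right) = \left(-735\right) \left(-14\right) = 10290$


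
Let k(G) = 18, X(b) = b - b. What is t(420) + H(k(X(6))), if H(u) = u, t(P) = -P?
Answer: -402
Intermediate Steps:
X(b) = 0
t(420) + H(k(X(6))) = -1*420 + 18 = -420 + 18 = -402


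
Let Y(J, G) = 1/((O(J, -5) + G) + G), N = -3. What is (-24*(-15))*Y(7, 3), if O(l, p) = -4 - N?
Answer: 72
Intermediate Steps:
O(l, p) = -1 (O(l, p) = -4 - 1*(-3) = -4 + 3 = -1)
Y(J, G) = 1/(-1 + 2*G) (Y(J, G) = 1/((-1 + G) + G) = 1/(-1 + 2*G))
(-24*(-15))*Y(7, 3) = (-24*(-15))/(-1 + 2*3) = 360/(-1 + 6) = 360/5 = 360*(⅕) = 72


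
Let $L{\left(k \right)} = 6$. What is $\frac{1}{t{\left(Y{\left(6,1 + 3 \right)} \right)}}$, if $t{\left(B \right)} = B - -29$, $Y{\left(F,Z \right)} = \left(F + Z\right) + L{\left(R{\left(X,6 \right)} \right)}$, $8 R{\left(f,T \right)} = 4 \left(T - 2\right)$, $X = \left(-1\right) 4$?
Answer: $\frac{1}{45} \approx 0.022222$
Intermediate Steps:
$X = -4$
$R{\left(f,T \right)} = -1 + \frac{T}{2}$ ($R{\left(f,T \right)} = \frac{4 \left(T - 2\right)}{8} = \frac{4 \left(-2 + T\right)}{8} = \frac{-8 + 4 T}{8} = -1 + \frac{T}{2}$)
$Y{\left(F,Z \right)} = 6 + F + Z$ ($Y{\left(F,Z \right)} = \left(F + Z\right) + 6 = 6 + F + Z$)
$t{\left(B \right)} = 29 + B$ ($t{\left(B \right)} = B + 29 = 29 + B$)
$\frac{1}{t{\left(Y{\left(6,1 + 3 \right)} \right)}} = \frac{1}{29 + \left(6 + 6 + \left(1 + 3\right)\right)} = \frac{1}{29 + \left(6 + 6 + 4\right)} = \frac{1}{29 + 16} = \frac{1}{45}$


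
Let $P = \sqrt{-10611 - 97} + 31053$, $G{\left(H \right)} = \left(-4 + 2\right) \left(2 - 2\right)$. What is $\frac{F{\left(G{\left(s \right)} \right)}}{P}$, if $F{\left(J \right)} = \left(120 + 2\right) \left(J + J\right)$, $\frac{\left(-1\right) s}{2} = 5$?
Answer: $0$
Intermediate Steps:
$s = -10$ ($s = \left(-2\right) 5 = -10$)
$G{\left(H \right)} = 0$ ($G{\left(H \right)} = \left(-2\right) 0 = 0$)
$P = 31053 + 2 i \sqrt{2677}$ ($P = \sqrt{-10708} + 31053 = 2 i \sqrt{2677} + 31053 = 31053 + 2 i \sqrt{2677} \approx 31053.0 + 103.48 i$)
$F{\left(J \right)} = 244 J$ ($F{\left(J \right)} = 122 \cdot 2 J = 244 J$)
$\frac{F{\left(G{\left(s \right)} \right)}}{P} = \frac{244 \cdot 0}{31053 + 2 i \sqrt{2677}} = \frac{0}{31053 + 2 i \sqrt{2677}} = 0$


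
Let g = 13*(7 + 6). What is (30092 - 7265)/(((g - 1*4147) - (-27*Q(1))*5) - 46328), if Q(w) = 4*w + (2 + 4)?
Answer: -22827/48956 ≈ -0.46628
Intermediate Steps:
g = 169 (g = 13*13 = 169)
Q(w) = 6 + 4*w (Q(w) = 4*w + 6 = 6 + 4*w)
(30092 - 7265)/(((g - 1*4147) - (-27*Q(1))*5) - 46328) = (30092 - 7265)/(((169 - 1*4147) - (-27*(6 + 4*1))*5) - 46328) = 22827/(((169 - 4147) - (-27*(6 + 4))*5) - 46328) = 22827/((-3978 - (-27*10)*5) - 46328) = 22827/((-3978 - (-270)*5) - 46328) = 22827/((-3978 - 1*(-1350)) - 46328) = 22827/((-3978 + 1350) - 46328) = 22827/(-2628 - 46328) = 22827/(-48956) = 22827*(-1/48956) = -22827/48956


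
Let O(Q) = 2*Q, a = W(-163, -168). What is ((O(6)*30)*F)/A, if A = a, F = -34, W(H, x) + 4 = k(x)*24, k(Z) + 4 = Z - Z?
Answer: 612/5 ≈ 122.40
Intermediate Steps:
k(Z) = -4 (k(Z) = -4 + (Z - Z) = -4 + 0 = -4)
W(H, x) = -100 (W(H, x) = -4 - 4*24 = -4 - 96 = -100)
a = -100
A = -100
((O(6)*30)*F)/A = (((2*6)*30)*(-34))/(-100) = ((12*30)*(-34))*(-1/100) = (360*(-34))*(-1/100) = -12240*(-1/100) = 612/5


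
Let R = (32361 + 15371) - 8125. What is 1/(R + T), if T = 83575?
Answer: 1/123182 ≈ 8.1181e-6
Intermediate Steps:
R = 39607 (R = 47732 - 8125 = 39607)
1/(R + T) = 1/(39607 + 83575) = 1/123182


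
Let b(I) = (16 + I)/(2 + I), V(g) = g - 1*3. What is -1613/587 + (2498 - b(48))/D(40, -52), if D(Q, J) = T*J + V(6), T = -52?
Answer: -72520409/39725225 ≈ -1.8256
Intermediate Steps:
V(g) = -3 + g (V(g) = g - 3 = -3 + g)
b(I) = (16 + I)/(2 + I)
D(Q, J) = 3 - 52*J (D(Q, J) = -52*J + (-3 + 6) = -52*J + 3 = 3 - 52*J)
-1613/587 + (2498 - b(48))/D(40, -52) = -1613/587 + (2498 - (16 + 48)/(2 + 48))/(3 - 52*(-52)) = -1613*1/587 + (2498 - 64/50)/(3 + 2704) = -1613/587 + (2498 - 64/50)/2707 = -1613/587 + (2498 - 1*32/25)*(1/2707) = -1613/587 + (2498 - 32/25)*(1/2707) = -1613/587 + (62418/25)*(1/2707) = -1613/587 + 62418/67675 = -72520409/39725225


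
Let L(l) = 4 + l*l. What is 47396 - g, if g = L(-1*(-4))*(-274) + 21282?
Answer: 31594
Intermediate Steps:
L(l) = 4 + l**2
g = 15802 (g = (4 + (-1*(-4))**2)*(-274) + 21282 = (4 + 4**2)*(-274) + 21282 = (4 + 16)*(-274) + 21282 = 20*(-274) + 21282 = -5480 + 21282 = 15802)
47396 - g = 47396 - 1*15802 = 47396 - 15802 = 31594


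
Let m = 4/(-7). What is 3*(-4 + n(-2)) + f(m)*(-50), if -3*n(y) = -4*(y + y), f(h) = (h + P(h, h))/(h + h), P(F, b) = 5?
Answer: 663/4 ≈ 165.75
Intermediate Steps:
m = -4/7 (m = 4*(-1/7) = -4/7 ≈ -0.57143)
f(h) = (5 + h)/(2*h) (f(h) = (h + 5)/(h + h) = (5 + h)/((2*h)) = (5 + h)*(1/(2*h)) = (5 + h)/(2*h))
n(y) = 8*y/3 (n(y) = -(-4)*(y + y)/3 = -(-4)*2*y/3 = -(-8)*y/3 = 8*y/3)
3*(-4 + n(-2)) + f(m)*(-50) = 3*(-4 + (8/3)*(-2)) + ((5 - 4/7)/(2*(-4/7)))*(-50) = 3*(-4 - 16/3) + ((1/2)*(-7/4)*(31/7))*(-50) = 3*(-28/3) - 31/8*(-50) = -28 + 775/4 = 663/4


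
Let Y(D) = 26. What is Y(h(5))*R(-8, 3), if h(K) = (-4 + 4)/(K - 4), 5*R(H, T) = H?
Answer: -208/5 ≈ -41.600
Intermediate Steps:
R(H, T) = H/5
h(K) = 0 (h(K) = 0/(-4 + K) = 0)
Y(h(5))*R(-8, 3) = 26*((⅕)*(-8)) = 26*(-8/5) = -208/5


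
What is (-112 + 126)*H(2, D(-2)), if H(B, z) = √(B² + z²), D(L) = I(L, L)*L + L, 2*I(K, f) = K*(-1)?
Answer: 28*√5 ≈ 62.610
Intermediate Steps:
I(K, f) = -K/2 (I(K, f) = (K*(-1))/2 = (-K)/2 = -K/2)
D(L) = L - L²/2 (D(L) = (-L/2)*L + L = -L²/2 + L = L - L²/2)
(-112 + 126)*H(2, D(-2)) = (-112 + 126)*√(2² + ((½)*(-2)*(2 - 1*(-2)))²) = 14*√(4 + ((½)*(-2)*(2 + 2))²) = 14*√(4 + ((½)*(-2)*4)²) = 14*√(4 + (-4)²) = 14*√(4 + 16) = 14*√20 = 14*(2*√5) = 28*√5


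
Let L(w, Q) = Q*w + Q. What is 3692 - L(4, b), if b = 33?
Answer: 3527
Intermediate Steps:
L(w, Q) = Q + Q*w
3692 - L(4, b) = 3692 - 33*(1 + 4) = 3692 - 33*5 = 3692 - 1*165 = 3692 - 165 = 3527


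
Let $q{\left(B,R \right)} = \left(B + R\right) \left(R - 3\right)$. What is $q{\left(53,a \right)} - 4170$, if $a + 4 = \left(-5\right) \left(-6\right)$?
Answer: $-2353$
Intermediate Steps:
$a = 26$ ($a = -4 - -30 = -4 + 30 = 26$)
$q{\left(B,R \right)} = \left(-3 + R\right) \left(B + R\right)$ ($q{\left(B,R \right)} = \left(B + R\right) \left(-3 + R\right) = \left(-3 + R\right) \left(B + R\right)$)
$q{\left(53,a \right)} - 4170 = \left(26^{2} - 159 - 78 + 53 \cdot 26\right) - 4170 = \left(676 - 159 - 78 + 1378\right) - 4170 = 1817 - 4170 = -2353$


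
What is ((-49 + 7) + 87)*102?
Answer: 4590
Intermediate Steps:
((-49 + 7) + 87)*102 = (-42 + 87)*102 = 45*102 = 4590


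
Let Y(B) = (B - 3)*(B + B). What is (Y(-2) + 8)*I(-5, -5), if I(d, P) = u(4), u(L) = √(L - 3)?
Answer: 28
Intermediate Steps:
u(L) = √(-3 + L)
I(d, P) = 1 (I(d, P) = √(-3 + 4) = √1 = 1)
Y(B) = 2*B*(-3 + B) (Y(B) = (-3 + B)*(2*B) = 2*B*(-3 + B))
(Y(-2) + 8)*I(-5, -5) = (2*(-2)*(-3 - 2) + 8)*1 = (2*(-2)*(-5) + 8)*1 = (20 + 8)*1 = 28*1 = 28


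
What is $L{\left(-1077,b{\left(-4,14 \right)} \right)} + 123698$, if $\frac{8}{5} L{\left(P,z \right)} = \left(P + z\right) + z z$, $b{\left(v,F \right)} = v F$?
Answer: $\frac{999599}{8} \approx 1.2495 \cdot 10^{5}$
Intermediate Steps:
$b{\left(v,F \right)} = F v$
$L{\left(P,z \right)} = \frac{5 P}{8} + \frac{5 z}{8} + \frac{5 z^{2}}{8}$ ($L{\left(P,z \right)} = \frac{5 \left(\left(P + z\right) + z z\right)}{8} = \frac{5 \left(\left(P + z\right) + z^{2}\right)}{8} = \frac{5 \left(P + z + z^{2}\right)}{8} = \frac{5 P}{8} + \frac{5 z}{8} + \frac{5 z^{2}}{8}$)
$L{\left(-1077,b{\left(-4,14 \right)} \right)} + 123698 = \left(\frac{5}{8} \left(-1077\right) + \frac{5 \cdot 14 \left(-4\right)}{8} + \frac{5 \left(14 \left(-4\right)\right)^{2}}{8}\right) + 123698 = \left(- \frac{5385}{8} + \frac{5}{8} \left(-56\right) + \frac{5 \left(-56\right)^{2}}{8}\right) + 123698 = \left(- \frac{5385}{8} - 35 + \frac{5}{8} \cdot 3136\right) + 123698 = \left(- \frac{5385}{8} - 35 + 1960\right) + 123698 = \frac{10015}{8} + 123698 = \frac{999599}{8}$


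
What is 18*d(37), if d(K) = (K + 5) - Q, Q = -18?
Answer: 1080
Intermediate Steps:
d(K) = 23 + K (d(K) = (K + 5) - 1*(-18) = (5 + K) + 18 = 23 + K)
18*d(37) = 18*(23 + 37) = 18*60 = 1080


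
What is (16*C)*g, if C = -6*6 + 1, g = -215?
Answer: 120400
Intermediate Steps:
C = -35 (C = -36 + 1 = -35)
(16*C)*g = (16*(-35))*(-215) = -560*(-215) = 120400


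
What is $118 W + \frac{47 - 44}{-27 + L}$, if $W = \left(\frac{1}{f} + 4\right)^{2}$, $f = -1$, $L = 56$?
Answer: $\frac{30801}{29} \approx 1062.1$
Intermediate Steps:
$W = 9$ ($W = \left(\frac{1}{-1} + 4\right)^{2} = \left(-1 + 4\right)^{2} = 3^{2} = 9$)
$118 W + \frac{47 - 44}{-27 + L} = 118 \cdot 9 + \frac{47 - 44}{-27 + 56} = 1062 + \frac{3}{29} = \frac{30801}{29}$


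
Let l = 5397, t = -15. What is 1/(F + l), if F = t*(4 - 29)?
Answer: 1/5772 ≈ 0.00017325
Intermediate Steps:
F = 375 (F = -15*(4 - 29) = -15*(-25) = 375)
1/(F + l) = 1/(375 + 5397) = 1/5772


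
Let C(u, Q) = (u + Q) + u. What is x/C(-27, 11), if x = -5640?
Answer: 5640/43 ≈ 131.16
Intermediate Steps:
C(u, Q) = Q + 2*u (C(u, Q) = (Q + u) + u = Q + 2*u)
x/C(-27, 11) = -5640/(11 + 2*(-27)) = -5640/(11 - 54) = -5640/(-43) = -5640*(-1/43) = 5640/43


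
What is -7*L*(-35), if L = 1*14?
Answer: 3430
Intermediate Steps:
L = 14
-7*L*(-35) = -7*14*(-35) = -98*(-35) = 3430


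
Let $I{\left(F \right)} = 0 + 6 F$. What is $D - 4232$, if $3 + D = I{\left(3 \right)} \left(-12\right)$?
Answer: $-4451$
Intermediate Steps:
$I{\left(F \right)} = 6 F$
$D = -219$ ($D = -3 + 6 \cdot 3 \left(-12\right) = -3 + 18 \left(-12\right) = -3 - 216 = -219$)
$D - 4232 = -219 - 4232 = -4451$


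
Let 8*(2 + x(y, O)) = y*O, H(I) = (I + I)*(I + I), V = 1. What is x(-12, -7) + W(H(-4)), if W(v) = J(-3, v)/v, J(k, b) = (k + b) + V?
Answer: 303/32 ≈ 9.4688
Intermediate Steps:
H(I) = 4*I² (H(I) = (2*I)*(2*I) = 4*I²)
J(k, b) = 1 + b + k (J(k, b) = (k + b) + 1 = (b + k) + 1 = 1 + b + k)
W(v) = (-2 + v)/v (W(v) = (1 + v - 3)/v = (-2 + v)/v)
x(y, O) = -2 + O*y/8 (x(y, O) = -2 + (y*O)/8 = -2 + (O*y)/8 = -2 + O*y/8)
x(-12, -7) + W(H(-4)) = (-2 + (⅛)*(-7)*(-12)) + (-2 + 4*(-4)²)/((4*(-4)²)) = (-2 + 21/2) + (-2 + 4*16)/((4*16)) = 17/2 + (-2 + 64)/64 = 17/2 + (1/64)*62 = 17/2 + 31/32 = 303/32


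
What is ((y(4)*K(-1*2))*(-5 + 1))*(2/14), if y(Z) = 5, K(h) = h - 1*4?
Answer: 120/7 ≈ 17.143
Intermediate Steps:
K(h) = -4 + h (K(h) = h - 4 = -4 + h)
((y(4)*K(-1*2))*(-5 + 1))*(2/14) = ((5*(-4 - 1*2))*(-5 + 1))*(2/14) = ((5*(-4 - 2))*(-4))*(2*(1/14)) = ((5*(-6))*(-4))*(⅐) = -30*(-4)*(⅐) = 120*(⅐) = 120/7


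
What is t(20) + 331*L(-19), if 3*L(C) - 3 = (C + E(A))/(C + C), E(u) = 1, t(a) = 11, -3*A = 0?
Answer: 7491/19 ≈ 394.26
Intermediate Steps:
A = 0 (A = -⅓*0 = 0)
L(C) = 1 + (1 + C)/(6*C) (L(C) = 1 + ((C + 1)/(C + C))/3 = 1 + ((1 + C)/((2*C)))/3 = 1 + ((1 + C)*(1/(2*C)))/3 = 1 + ((1 + C)/(2*C))/3 = 1 + (1 + C)/(6*C))
t(20) + 331*L(-19) = 11 + 331*((⅙)*(1 + 7*(-19))/(-19)) = 11 + 331*((⅙)*(-1/19)*(1 - 133)) = 11 + 331*((⅙)*(-1/19)*(-132)) = 11 + 331*(22/19) = 11 + 7282/19 = 7491/19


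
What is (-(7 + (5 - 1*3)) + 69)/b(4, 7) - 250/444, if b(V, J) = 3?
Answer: 4315/222 ≈ 19.437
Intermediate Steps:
(-(7 + (5 - 1*3)) + 69)/b(4, 7) - 250/444 = (-(7 + (5 - 1*3)) + 69)/3 - 250/444 = (-(7 + (5 - 3)) + 69)*(⅓) - 250*1/444 = (-(7 + 2) + 69)*(⅓) - 125/222 = (-1*9 + 69)*(⅓) - 125/222 = (-9 + 69)*(⅓) - 125/222 = 60*(⅓) - 125/222 = 20 - 125/222 = 4315/222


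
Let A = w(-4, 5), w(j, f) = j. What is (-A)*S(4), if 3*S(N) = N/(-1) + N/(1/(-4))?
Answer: -80/3 ≈ -26.667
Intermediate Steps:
S(N) = -5*N/3 (S(N) = (N/(-1) + N/(1/(-4)))/3 = (N*(-1) + N/(-¼))/3 = (-N + N*(-4))/3 = (-N - 4*N)/3 = (-5*N)/3 = -5*N/3)
A = -4
(-A)*S(4) = (-1*(-4))*(-5/3*4) = 4*(-20/3) = -80/3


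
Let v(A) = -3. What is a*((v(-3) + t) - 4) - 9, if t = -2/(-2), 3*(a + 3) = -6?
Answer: 21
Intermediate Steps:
a = -5 (a = -3 + (⅓)*(-6) = -3 - 2 = -5)
t = 1 (t = -2*(-½) = 1)
a*((v(-3) + t) - 4) - 9 = -5*((-3 + 1) - 4) - 9 = -5*(-2 - 4) - 9 = -5*(-6) - 9 = 30 - 9 = 21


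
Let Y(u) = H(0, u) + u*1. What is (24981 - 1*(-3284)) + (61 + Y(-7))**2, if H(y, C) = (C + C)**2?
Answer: 90765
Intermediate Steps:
H(y, C) = 4*C**2 (H(y, C) = (2*C)**2 = 4*C**2)
Y(u) = u + 4*u**2 (Y(u) = 4*u**2 + u*1 = 4*u**2 + u = u + 4*u**2)
(24981 - 1*(-3284)) + (61 + Y(-7))**2 = (24981 - 1*(-3284)) + (61 - 7*(1 + 4*(-7)))**2 = (24981 + 3284) + (61 - 7*(1 - 28))**2 = 28265 + (61 - 7*(-27))**2 = 28265 + (61 + 189)**2 = 28265 + 250**2 = 28265 + 62500 = 90765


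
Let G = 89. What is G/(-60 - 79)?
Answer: -89/139 ≈ -0.64029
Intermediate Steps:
G/(-60 - 79) = 89/(-60 - 79) = 89/(-139) = 89*(-1/139) = -89/139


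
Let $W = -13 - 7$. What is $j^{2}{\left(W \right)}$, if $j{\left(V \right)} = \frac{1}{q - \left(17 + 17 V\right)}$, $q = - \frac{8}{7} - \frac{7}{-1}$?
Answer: $\frac{49}{5299204} \approx 9.2467 \cdot 10^{-6}$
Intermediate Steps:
$q = \frac{41}{7}$ ($q = \left(-8\right) \frac{1}{7} - -7 = - \frac{8}{7} + 7 = \frac{41}{7} \approx 5.8571$)
$W = -20$ ($W = -13 - 7 = -20$)
$j{\left(V \right)} = \frac{1}{- \frac{78}{7} - 17 V}$ ($j{\left(V \right)} = \frac{1}{\frac{41}{7} - \left(17 + 17 V\right)} = \frac{1}{- \frac{78}{7} - 17 V}$)
$j^{2}{\left(W \right)} = \left(- \frac{7}{78 + 119 \left(-20\right)}\right)^{2} = \left(- \frac{7}{78 - 2380}\right)^{2} = \left(- \frac{7}{-2302}\right)^{2} = \left(\left(-7\right) \left(- \frac{1}{2302}\right)\right)^{2} = \left(\frac{7}{2302}\right)^{2} = \frac{49}{5299204}$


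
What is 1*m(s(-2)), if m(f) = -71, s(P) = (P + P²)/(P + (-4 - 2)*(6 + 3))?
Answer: -71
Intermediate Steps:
s(P) = (P + P²)/(-54 + P) (s(P) = (P + P²)/(P - 6*9) = (P + P²)/(P - 54) = (P + P²)/(-54 + P))
1*m(s(-2)) = 1*(-71) = -71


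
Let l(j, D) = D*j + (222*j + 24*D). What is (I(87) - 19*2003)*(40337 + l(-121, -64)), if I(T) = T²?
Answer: -600095304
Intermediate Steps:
l(j, D) = 24*D + 222*j + D*j (l(j, D) = D*j + (24*D + 222*j) = 24*D + 222*j + D*j)
(I(87) - 19*2003)*(40337 + l(-121, -64)) = (87² - 19*2003)*(40337 + (24*(-64) + 222*(-121) - 64*(-121))) = (7569 - 38057)*(40337 + (-1536 - 26862 + 7744)) = -30488*(40337 - 20654) = -30488*19683 = -600095304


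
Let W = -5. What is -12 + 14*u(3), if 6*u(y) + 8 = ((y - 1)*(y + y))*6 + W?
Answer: 377/3 ≈ 125.67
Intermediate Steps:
u(y) = -13/6 + 2*y*(-1 + y) (u(y) = -4/3 + (((y - 1)*(y + y))*6 - 5)/6 = -4/3 + (((-1 + y)*(2*y))*6 - 5)/6 = -4/3 + ((2*y*(-1 + y))*6 - 5)/6 = -4/3 + (12*y*(-1 + y) - 5)/6 = -4/3 + (-5 + 12*y*(-1 + y))/6 = -4/3 + (-5/6 + 2*y*(-1 + y)) = -13/6 + 2*y*(-1 + y))
-12 + 14*u(3) = -12 + 14*(-13/6 - 2*3 + 2*3**2) = -12 + 14*(-13/6 - 6 + 2*9) = -12 + 14*(-13/6 - 6 + 18) = -12 + 14*(59/6) = -12 + 413/3 = 377/3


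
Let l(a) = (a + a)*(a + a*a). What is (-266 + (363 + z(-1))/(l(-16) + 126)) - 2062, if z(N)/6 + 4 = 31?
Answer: -5862079/2518 ≈ -2328.1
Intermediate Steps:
l(a) = 2*a*(a + a**2) (l(a) = (2*a)*(a + a**2) = 2*a*(a + a**2))
z(N) = 162 (z(N) = -24 + 6*31 = -24 + 186 = 162)
(-266 + (363 + z(-1))/(l(-16) + 126)) - 2062 = (-266 + (363 + 162)/(2*(-16)**2*(1 - 16) + 126)) - 2062 = (-266 + 525/(2*256*(-15) + 126)) - 2062 = (-266 + 525/(-7680 + 126)) - 2062 = (-266 + 525/(-7554)) - 2062 = (-266 + 525*(-1/7554)) - 2062 = (-266 - 175/2518) - 2062 = -669963/2518 - 2062 = -5862079/2518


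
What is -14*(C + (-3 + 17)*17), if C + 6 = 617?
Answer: -11886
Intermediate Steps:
C = 611 (C = -6 + 617 = 611)
-14*(C + (-3 + 17)*17) = -14*(611 + (-3 + 17)*17) = -14*(611 + 14*17) = -14*(611 + 238) = -14*849 = -11886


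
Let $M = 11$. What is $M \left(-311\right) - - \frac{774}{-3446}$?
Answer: $- \frac{5894770}{1723} \approx -3421.2$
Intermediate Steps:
$M \left(-311\right) - - \frac{774}{-3446} = 11 \left(-311\right) - - \frac{774}{-3446} = -3421 - \left(-774\right) \left(- \frac{1}{3446}\right) = -3421 - \frac{387}{1723} = - \frac{5894770}{1723}$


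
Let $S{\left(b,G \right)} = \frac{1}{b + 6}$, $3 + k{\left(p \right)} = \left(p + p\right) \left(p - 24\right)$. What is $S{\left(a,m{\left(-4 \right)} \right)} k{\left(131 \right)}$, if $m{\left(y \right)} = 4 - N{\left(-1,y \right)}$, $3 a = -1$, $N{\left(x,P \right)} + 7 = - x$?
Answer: $\frac{84093}{17} \approx 4946.6$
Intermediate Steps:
$N{\left(x,P \right)} = -7 - x$
$a = - \frac{1}{3}$ ($a = \frac{1}{3} \left(-1\right) = - \frac{1}{3} \approx -0.33333$)
$m{\left(y \right)} = 10$ ($m{\left(y \right)} = 4 - \left(-7 - -1\right) = 4 - \left(-7 + 1\right) = 4 - -6 = 4 + 6 = 10$)
$k{\left(p \right)} = -3 + 2 p \left(-24 + p\right)$ ($k{\left(p \right)} = -3 + \left(p + p\right) \left(p - 24\right) = -3 + 2 p \left(-24 + p\right)$)
$S{\left(b,G \right)} = \frac{1}{6 + b}$
$S{\left(a,m{\left(-4 \right)} \right)} k{\left(131 \right)} = \frac{-3 - 6288 + 2 \cdot 131^{2}}{6 - \frac{1}{3}} = \frac{-3 - 6288 + 2 \cdot 17161}{\frac{17}{3}} = \frac{3 \left(-3 - 6288 + 34322\right)}{17} = \frac{3}{17} \cdot 28031 = \frac{84093}{17}$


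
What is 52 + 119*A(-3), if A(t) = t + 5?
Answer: 290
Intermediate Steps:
A(t) = 5 + t
52 + 119*A(-3) = 52 + 119*(5 - 3) = 52 + 119*2 = 52 + 238 = 290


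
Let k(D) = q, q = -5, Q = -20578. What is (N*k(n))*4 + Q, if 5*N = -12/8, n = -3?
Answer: -20572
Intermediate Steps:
N = -3/10 (N = (-12/8)/5 = (-12*⅛)/5 = (⅕)*(-3/2) = -3/10 ≈ -0.30000)
k(D) = -5
(N*k(n))*4 + Q = -3/10*(-5)*4 - 20578 = (3/2)*4 - 20578 = 6 - 20578 = -20572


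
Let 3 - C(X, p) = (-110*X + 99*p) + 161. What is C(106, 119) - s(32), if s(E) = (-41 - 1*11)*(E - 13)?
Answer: 709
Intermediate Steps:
s(E) = 676 - 52*E (s(E) = (-41 - 11)*(-13 + E) = -52*(-13 + E) = 676 - 52*E)
C(X, p) = -158 - 99*p + 110*X (C(X, p) = 3 - ((-110*X + 99*p) + 161) = 3 - (161 - 110*X + 99*p) = 3 + (-161 - 99*p + 110*X) = -158 - 99*p + 110*X)
C(106, 119) - s(32) = (-158 - 99*119 + 110*106) - (676 - 52*32) = (-158 - 11781 + 11660) - (676 - 1664) = -279 - 1*(-988) = -279 + 988 = 709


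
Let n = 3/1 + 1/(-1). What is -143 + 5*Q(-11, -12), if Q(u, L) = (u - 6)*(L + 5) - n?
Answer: 442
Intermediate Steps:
n = 2 (n = 3*1 + 1*(-1) = 3 - 1 = 2)
Q(u, L) = -2 + (-6 + u)*(5 + L) (Q(u, L) = (u - 6)*(L + 5) - 1*2 = (-6 + u)*(5 + L) - 2 = -2 + (-6 + u)*(5 + L))
-143 + 5*Q(-11, -12) = -143 + 5*(-32 - 6*(-12) + 5*(-11) - 12*(-11)) = -143 + 5*(-32 + 72 - 55 + 132) = -143 + 5*117 = -143 + 585 = 442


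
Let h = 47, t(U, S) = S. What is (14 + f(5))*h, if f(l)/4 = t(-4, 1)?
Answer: 846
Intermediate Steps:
f(l) = 4 (f(l) = 4*1 = 4)
(14 + f(5))*h = (14 + 4)*47 = 18*47 = 846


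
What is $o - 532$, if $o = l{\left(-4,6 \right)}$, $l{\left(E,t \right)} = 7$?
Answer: $-525$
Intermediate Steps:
$o = 7$
$o - 532 = 7 - 532 = -525$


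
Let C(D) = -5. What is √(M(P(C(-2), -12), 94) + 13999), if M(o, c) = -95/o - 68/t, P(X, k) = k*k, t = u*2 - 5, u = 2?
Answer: √2025553/12 ≈ 118.60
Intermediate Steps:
t = -1 (t = 2*2 - 5 = 4 - 5 = -1)
P(X, k) = k²
M(o, c) = 68 - 95/o (M(o, c) = -95/o - 68/(-1) = -95/o - 68*(-1) = -95/o + 68 = 68 - 95/o)
√(M(P(C(-2), -12), 94) + 13999) = √((68 - 95/((-12)²)) + 13999) = √((68 - 95/144) + 13999) = √(9697/144 + 13999) = √(2025553/144) = √2025553/12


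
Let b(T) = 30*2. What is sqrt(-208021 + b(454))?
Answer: I*sqrt(207961) ≈ 456.03*I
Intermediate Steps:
b(T) = 60
sqrt(-208021 + b(454)) = sqrt(-208021 + 60) = sqrt(-207961) = I*sqrt(207961)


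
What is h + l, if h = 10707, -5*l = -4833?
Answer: 58368/5 ≈ 11674.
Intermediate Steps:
l = 4833/5 (l = -⅕*(-4833) = 4833/5 ≈ 966.60)
h + l = 10707 + 4833/5 = 58368/5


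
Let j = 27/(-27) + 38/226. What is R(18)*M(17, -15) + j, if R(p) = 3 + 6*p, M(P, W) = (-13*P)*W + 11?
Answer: 41717924/113 ≈ 3.6919e+5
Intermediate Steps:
M(P, W) = 11 - 13*P*W (M(P, W) = -13*P*W + 11 = 11 - 13*P*W)
j = -94/113 (j = 27*(-1/27) + 38*(1/226) = -1 + 19/113 = -94/113 ≈ -0.83186)
R(18)*M(17, -15) + j = (3 + 6*18)*(11 - 13*17*(-15)) - 94/113 = (3 + 108)*(11 + 3315) - 94/113 = 111*3326 - 94/113 = 369186 - 94/113 = 41717924/113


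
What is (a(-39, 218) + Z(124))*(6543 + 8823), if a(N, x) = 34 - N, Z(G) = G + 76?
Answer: 4194918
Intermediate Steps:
Z(G) = 76 + G
(a(-39, 218) + Z(124))*(6543 + 8823) = ((34 - 1*(-39)) + (76 + 124))*(6543 + 8823) = ((34 + 39) + 200)*15366 = (73 + 200)*15366 = 273*15366 = 4194918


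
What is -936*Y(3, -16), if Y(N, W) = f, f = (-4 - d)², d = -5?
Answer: -936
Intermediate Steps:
f = 1 (f = (-4 - 1*(-5))² = (-4 + 5)² = 1² = 1)
Y(N, W) = 1
-936*Y(3, -16) = -936*1 = -936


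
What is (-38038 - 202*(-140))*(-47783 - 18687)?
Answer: 648614260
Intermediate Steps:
(-38038 - 202*(-140))*(-47783 - 18687) = (-38038 + 28280)*(-66470) = -9758*(-66470) = 648614260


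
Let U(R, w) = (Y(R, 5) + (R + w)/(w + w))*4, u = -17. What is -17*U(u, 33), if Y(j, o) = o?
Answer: -11764/33 ≈ -356.48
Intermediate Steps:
U(R, w) = 20 + 2*(R + w)/w (U(R, w) = (5 + (R + w)/(w + w))*4 = (5 + (R + w)/((2*w)))*4 = (5 + (R + w)*(1/(2*w)))*4 = (5 + (R + w)/(2*w))*4 = 20 + 2*(R + w)/w)
-17*U(u, 33) = -17*(22 + 2*(-17)/33) = -17*(22 + 2*(-17)*(1/33)) = -17*(22 - 34/33) = -17*692/33 = -11764/33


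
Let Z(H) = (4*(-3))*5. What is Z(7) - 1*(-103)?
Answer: 43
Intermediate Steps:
Z(H) = -60 (Z(H) = -12*5 = -60)
Z(7) - 1*(-103) = -60 - 1*(-103) = -60 + 103 = 43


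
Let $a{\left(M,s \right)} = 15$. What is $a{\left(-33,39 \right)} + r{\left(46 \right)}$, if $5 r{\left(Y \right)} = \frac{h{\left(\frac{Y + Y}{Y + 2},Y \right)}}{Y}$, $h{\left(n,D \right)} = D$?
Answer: $\frac{76}{5} \approx 15.2$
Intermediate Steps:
$r{\left(Y \right)} = \frac{1}{5}$ ($r{\left(Y \right)} = \frac{Y \frac{1}{Y}}{5} = \frac{1}{5} \cdot 1 = \frac{1}{5}$)
$a{\left(-33,39 \right)} + r{\left(46 \right)} = 15 + \frac{1}{5} = \frac{76}{5}$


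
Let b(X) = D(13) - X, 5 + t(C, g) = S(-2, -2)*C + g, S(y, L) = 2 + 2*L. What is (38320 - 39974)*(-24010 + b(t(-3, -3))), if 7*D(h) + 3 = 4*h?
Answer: 39697654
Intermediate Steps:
t(C, g) = -5 + g - 2*C (t(C, g) = -5 + ((2 + 2*(-2))*C + g) = -5 + ((2 - 4)*C + g) = -5 + (-2*C + g) = -5 + (g - 2*C) = -5 + g - 2*C)
D(h) = -3/7 + 4*h/7 (D(h) = -3/7 + (4*h)/7 = -3/7 + 4*h/7)
b(X) = 7 - X (b(X) = (-3/7 + (4/7)*13) - X = (-3/7 + 52/7) - X = 7 - X)
(38320 - 39974)*(-24010 + b(t(-3, -3))) = (38320 - 39974)*(-24010 + (7 - (-5 - 3 - 2*(-3)))) = -1654*(-24010 + (7 - (-5 - 3 + 6))) = -1654*(-24010 + (7 - 1*(-2))) = -1654*(-24010 + (7 + 2)) = -1654*(-24010 + 9) = -1654*(-24001) = 39697654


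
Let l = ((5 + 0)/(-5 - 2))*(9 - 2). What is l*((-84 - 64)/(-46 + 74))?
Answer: 185/7 ≈ 26.429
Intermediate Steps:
l = -5 (l = (5/(-7))*7 = (5*(-⅐))*7 = -5/7*7 = -5)
l*((-84 - 64)/(-46 + 74)) = -5*(-84 - 64)/(-46 + 74) = -(-740)/28 = -5*(-37/7) = 185/7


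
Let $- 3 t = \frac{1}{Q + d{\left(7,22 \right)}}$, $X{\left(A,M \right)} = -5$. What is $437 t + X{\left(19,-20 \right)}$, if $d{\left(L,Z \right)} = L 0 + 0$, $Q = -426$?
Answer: $- \frac{5953}{1278} \approx -4.6581$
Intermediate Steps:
$d{\left(L,Z \right)} = 0$ ($d{\left(L,Z \right)} = 0 + 0 = 0$)
$t = \frac{1}{1278}$ ($t = - \frac{1}{3 \left(-426 + 0\right)} = - \frac{1}{3 \left(-426\right)} = \left(- \frac{1}{3}\right) \left(- \frac{1}{426}\right) = \frac{1}{1278} \approx 0.00078247$)
$437 t + X{\left(19,-20 \right)} = 437 \cdot \frac{1}{1278} - 5 = \frac{437}{1278} - 5 = - \frac{5953}{1278}$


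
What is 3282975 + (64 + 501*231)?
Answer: 3398770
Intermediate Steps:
3282975 + (64 + 501*231) = 3282975 + (64 + 115731) = 3282975 + 115795 = 3398770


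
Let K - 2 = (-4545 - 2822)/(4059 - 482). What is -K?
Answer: 213/3577 ≈ 0.059547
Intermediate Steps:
K = -213/3577 (K = 2 + (-4545 - 2822)/(4059 - 482) = 2 - 7367/3577 = -213/3577 ≈ -0.059547)
-K = -1*(-213/3577) = 213/3577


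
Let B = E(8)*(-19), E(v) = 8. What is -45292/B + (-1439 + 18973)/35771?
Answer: 405701325/1359298 ≈ 298.46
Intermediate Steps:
B = -152 (B = 8*(-19) = -152)
-45292/B + (-1439 + 18973)/35771 = -45292/(-152) + (-1439 + 18973)/35771 = -45292*(-1/152) + 17534*(1/35771) = 11323/38 + 17534/35771 = 405701325/1359298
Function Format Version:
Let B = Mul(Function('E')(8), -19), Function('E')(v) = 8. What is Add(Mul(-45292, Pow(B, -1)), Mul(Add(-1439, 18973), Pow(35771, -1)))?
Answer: Rational(405701325, 1359298) ≈ 298.46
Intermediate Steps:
B = -152 (B = Mul(8, -19) = -152)
Add(Mul(-45292, Pow(B, -1)), Mul(Add(-1439, 18973), Pow(35771, -1))) = Add(Mul(-45292, Pow(-152, -1)), Mul(Add(-1439, 18973), Pow(35771, -1))) = Add(Mul(-45292, Rational(-1, 152)), Mul(17534, Rational(1, 35771))) = Add(Rational(11323, 38), Rational(17534, 35771)) = Rational(405701325, 1359298)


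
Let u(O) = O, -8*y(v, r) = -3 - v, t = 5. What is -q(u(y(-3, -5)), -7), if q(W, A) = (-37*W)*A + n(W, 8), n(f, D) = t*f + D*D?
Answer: -64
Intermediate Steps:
n(f, D) = D² + 5*f (n(f, D) = 5*f + D*D = 5*f + D² = D² + 5*f)
y(v, r) = 3/8 + v/8 (y(v, r) = -(-3 - v)/8 = 3/8 + v/8)
q(W, A) = 64 + 5*W - 37*A*W (q(W, A) = (-37*W)*A + (8² + 5*W) = -37*A*W + (64 + 5*W) = 64 + 5*W - 37*A*W)
-q(u(y(-3, -5)), -7) = -(64 + 5*(3/8 + (⅛)*(-3)) - 37*(-7)*(3/8 + (⅛)*(-3))) = -(64 + 5*(3/8 - 3/8) - 37*(-7)*(3/8 - 3/8)) = -(64 + 5*0 - 37*(-7)*0) = -(64 + 0 + 0) = -1*64 = -64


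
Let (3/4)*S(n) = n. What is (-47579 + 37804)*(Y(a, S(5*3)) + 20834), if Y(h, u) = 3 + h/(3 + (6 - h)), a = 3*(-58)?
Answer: -12424015225/61 ≈ -2.0367e+8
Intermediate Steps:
a = -174
S(n) = 4*n/3
Y(h, u) = 3 + h/(9 - h)
(-47579 + 37804)*(Y(a, S(5*3)) + 20834) = (-47579 + 37804)*((-27 + 2*(-174))/(-9 - 174) + 20834) = -9775*((-27 - 348)/(-183) + 20834) = -9775*(-1/183*(-375) + 20834) = -9775*(125/61 + 20834) = -9775*1270999/61 = -12424015225/61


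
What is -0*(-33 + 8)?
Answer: 0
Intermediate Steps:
-0*(-33 + 8) = -0*(-25) = -1*0 = 0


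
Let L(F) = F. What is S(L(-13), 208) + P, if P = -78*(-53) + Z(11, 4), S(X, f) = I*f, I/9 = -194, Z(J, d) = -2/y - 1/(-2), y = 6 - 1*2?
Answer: -359034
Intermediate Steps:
y = 4 (y = 6 - 2 = 4)
Z(J, d) = 0 (Z(J, d) = -2/4 - 1/(-2) = -2*¼ - 1*(-½) = -½ + ½ = 0)
I = -1746 (I = 9*(-194) = -1746)
S(X, f) = -1746*f
P = 4134 (P = -78*(-53) + 0 = 4134 + 0 = 4134)
S(L(-13), 208) + P = -1746*208 + 4134 = -363168 + 4134 = -359034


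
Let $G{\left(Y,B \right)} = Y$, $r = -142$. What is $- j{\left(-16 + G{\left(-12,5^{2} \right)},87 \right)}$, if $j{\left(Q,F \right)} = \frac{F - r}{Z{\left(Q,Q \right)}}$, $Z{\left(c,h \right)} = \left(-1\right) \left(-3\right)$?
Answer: $- \frac{229}{3} \approx -76.333$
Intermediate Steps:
$Z{\left(c,h \right)} = 3$
$j{\left(Q,F \right)} = \frac{142}{3} + \frac{F}{3}$ ($j{\left(Q,F \right)} = \frac{F - -142}{3} = \left(F + 142\right) \frac{1}{3} = \left(142 + F\right) \frac{1}{3} = \frac{142}{3} + \frac{F}{3}$)
$- j{\left(-16 + G{\left(-12,5^{2} \right)},87 \right)} = - (\frac{142}{3} + \frac{1}{3} \cdot 87) = - (\frac{142}{3} + 29) = \left(-1\right) \frac{229}{3} = - \frac{229}{3}$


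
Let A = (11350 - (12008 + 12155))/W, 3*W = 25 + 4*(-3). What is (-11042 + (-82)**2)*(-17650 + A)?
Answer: 1156744702/13 ≈ 8.8980e+7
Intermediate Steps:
W = 13/3 (W = (25 + 4*(-3))/3 = (25 - 12)/3 = (1/3)*13 = 13/3 ≈ 4.3333)
A = -38439/13 (A = (11350 - (12008 + 12155))/(13/3) = (11350 - 1*24163)*(3/13) = (11350 - 24163)*(3/13) = -12813*3/13 = -38439/13 ≈ -2956.8)
(-11042 + (-82)**2)*(-17650 + A) = (-11042 + (-82)**2)*(-17650 - 38439/13) = (-11042 + 6724)*(-267889/13) = -4318*(-267889/13) = 1156744702/13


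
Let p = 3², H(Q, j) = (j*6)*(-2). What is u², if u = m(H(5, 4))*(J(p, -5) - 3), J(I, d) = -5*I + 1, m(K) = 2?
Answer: 8836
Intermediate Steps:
H(Q, j) = -12*j (H(Q, j) = (6*j)*(-2) = -12*j)
p = 9
J(I, d) = 1 - 5*I
u = -94 (u = 2*((1 - 5*9) - 3) = 2*((1 - 45) - 3) = 2*(-44 - 3) = 2*(-47) = -94)
u² = (-94)² = 8836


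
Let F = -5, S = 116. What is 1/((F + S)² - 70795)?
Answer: -1/58474 ≈ -1.7102e-5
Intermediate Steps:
1/((F + S)² - 70795) = 1/((-5 + 116)² - 70795) = 1/(111² - 70795) = 1/(12321 - 70795) = 1/(-58474) = -1/58474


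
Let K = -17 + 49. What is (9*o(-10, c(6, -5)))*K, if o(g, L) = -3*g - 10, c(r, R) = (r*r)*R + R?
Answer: 5760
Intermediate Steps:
c(r, R) = R + R*r**2 (c(r, R) = r**2*R + R = R*r**2 + R = R + R*r**2)
o(g, L) = -10 - 3*g
K = 32
(9*o(-10, c(6, -5)))*K = (9*(-10 - 3*(-10)))*32 = (9*(-10 + 30))*32 = (9*20)*32 = 180*32 = 5760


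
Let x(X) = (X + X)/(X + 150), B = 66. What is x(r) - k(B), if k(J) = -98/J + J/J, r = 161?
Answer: 15602/10263 ≈ 1.5202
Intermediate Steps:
k(J) = 1 - 98/J (k(J) = -98/J + 1 = 1 - 98/J)
x(X) = 2*X/(150 + X) (x(X) = (2*X)/(150 + X) = 2*X/(150 + X))
x(r) - k(B) = 2*161/(150 + 161) - (-98 + 66)/66 = 2*161/311 - (-32)/66 = 2*161*(1/311) - 1*(-16/33) = 322/311 + 16/33 = 15602/10263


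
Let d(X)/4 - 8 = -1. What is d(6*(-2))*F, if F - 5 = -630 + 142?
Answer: -13524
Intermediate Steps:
d(X) = 28 (d(X) = 32 + 4*(-1) = 32 - 4 = 28)
F = -483 (F = 5 + (-630 + 142) = 5 - 488 = -483)
d(6*(-2))*F = 28*(-483) = -13524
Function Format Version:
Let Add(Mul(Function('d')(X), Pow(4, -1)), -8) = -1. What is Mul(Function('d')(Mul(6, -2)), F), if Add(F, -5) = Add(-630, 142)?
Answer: -13524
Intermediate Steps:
Function('d')(X) = 28 (Function('d')(X) = Add(32, Mul(4, -1)) = Add(32, -4) = 28)
F = -483 (F = Add(5, Add(-630, 142)) = Add(5, -488) = -483)
Mul(Function('d')(Mul(6, -2)), F) = Mul(28, -483) = -13524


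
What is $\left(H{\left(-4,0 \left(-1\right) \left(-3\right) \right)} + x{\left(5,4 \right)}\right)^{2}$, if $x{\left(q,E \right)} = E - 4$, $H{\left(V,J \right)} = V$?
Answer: $16$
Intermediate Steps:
$x{\left(q,E \right)} = -4 + E$
$\left(H{\left(-4,0 \left(-1\right) \left(-3\right) \right)} + x{\left(5,4 \right)}\right)^{2} = \left(-4 + \left(-4 + 4\right)\right)^{2} = \left(-4 + 0\right)^{2} = \left(-4\right)^{2} = 16$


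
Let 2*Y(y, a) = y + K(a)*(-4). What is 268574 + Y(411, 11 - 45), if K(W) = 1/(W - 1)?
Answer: 18814569/70 ≈ 2.6878e+5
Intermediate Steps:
K(W) = 1/(-1 + W)
Y(y, a) = y/2 - 2/(-1 + a) (Y(y, a) = (y - 4/(-1 + a))/2 = y/2 - 2/(-1 + a))
268574 + Y(411, 11 - 45) = 268574 + (-4 + 411*(-1 + (11 - 45)))/(2*(-1 + (11 - 45))) = 268574 + (-4 + 411*(-1 - 34))/(2*(-1 - 34)) = 268574 + (1/2)*(-4 + 411*(-35))/(-35) = 268574 + (1/2)*(-1/35)*(-4 - 14385) = 268574 + (1/2)*(-1/35)*(-14389) = 268574 + 14389/70 = 18814569/70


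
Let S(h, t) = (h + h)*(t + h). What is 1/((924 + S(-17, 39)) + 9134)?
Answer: 1/9310 ≈ 0.00010741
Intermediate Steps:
S(h, t) = 2*h*(h + t) (S(h, t) = (2*h)*(h + t) = 2*h*(h + t))
1/((924 + S(-17, 39)) + 9134) = 1/((924 + 2*(-17)*(-17 + 39)) + 9134) = 1/((924 + 2*(-17)*22) + 9134) = 1/((924 - 748) + 9134) = 1/(176 + 9134) = 1/9310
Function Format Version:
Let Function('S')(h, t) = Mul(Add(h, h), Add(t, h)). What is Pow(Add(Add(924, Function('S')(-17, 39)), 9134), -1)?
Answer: Rational(1, 9310) ≈ 0.00010741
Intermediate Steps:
Function('S')(h, t) = Mul(2, h, Add(h, t)) (Function('S')(h, t) = Mul(Mul(2, h), Add(h, t)) = Mul(2, h, Add(h, t)))
Pow(Add(Add(924, Function('S')(-17, 39)), 9134), -1) = Pow(Add(Add(924, Mul(2, -17, Add(-17, 39))), 9134), -1) = Pow(Add(Add(924, Mul(2, -17, 22)), 9134), -1) = Pow(Add(Add(924, -748), 9134), -1) = Pow(Add(176, 9134), -1) = Pow(9310, -1) = Rational(1, 9310)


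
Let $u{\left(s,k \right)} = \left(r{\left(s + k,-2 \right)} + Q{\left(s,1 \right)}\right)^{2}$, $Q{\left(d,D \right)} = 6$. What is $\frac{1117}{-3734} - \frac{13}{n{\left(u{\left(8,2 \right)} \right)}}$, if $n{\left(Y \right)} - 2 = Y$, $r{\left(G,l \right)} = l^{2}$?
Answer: $- \frac{40619}{95217} \approx -0.42659$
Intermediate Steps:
$u{\left(s,k \right)} = 100$ ($u{\left(s,k \right)} = \left(\left(-2\right)^{2} + 6\right)^{2} = \left(4 + 6\right)^{2} = 10^{2} = 100$)
$n{\left(Y \right)} = 2 + Y$
$\frac{1117}{-3734} - \frac{13}{n{\left(u{\left(8,2 \right)} \right)}} = \frac{1117}{-3734} - \frac{13}{2 + 100} = 1117 \left(- \frac{1}{3734}\right) - \frac{13}{102} = - \frac{1117}{3734} - \frac{13}{102} = - \frac{40619}{95217}$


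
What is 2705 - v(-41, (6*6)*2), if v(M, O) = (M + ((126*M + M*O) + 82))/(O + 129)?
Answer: 551782/201 ≈ 2745.2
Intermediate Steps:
v(M, O) = (82 + 127*M + M*O)/(129 + O) (v(M, O) = (M + (82 + 126*M + M*O))/(129 + O) = (82 + 127*M + M*O)/(129 + O))
2705 - v(-41, (6*6)*2) = 2705 - (82 + 127*(-41) - 41*6*6*2)/(129 + (6*6)*2) = 2705 - (82 - 5207 - 1476*2)/(129 + 36*2) = 2705 - (82 - 5207 - 41*72)/(129 + 72) = 2705 - (82 - 5207 - 2952)/201 = 2705 - (-8077)/201 = 2705 - 1*(-8077/201) = 2705 + 8077/201 = 551782/201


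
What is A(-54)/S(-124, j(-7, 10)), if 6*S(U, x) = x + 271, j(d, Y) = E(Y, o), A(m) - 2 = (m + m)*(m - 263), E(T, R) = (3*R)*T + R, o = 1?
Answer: 102714/151 ≈ 680.23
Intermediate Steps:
E(T, R) = R + 3*R*T (E(T, R) = 3*R*T + R = R + 3*R*T)
A(m) = 2 + 2*m*(-263 + m) (A(m) = 2 + (m + m)*(m - 263) = 2 + (2*m)*(-263 + m) = 2 + 2*m*(-263 + m))
j(d, Y) = 1 + 3*Y (j(d, Y) = 1*(1 + 3*Y) = 1 + 3*Y)
S(U, x) = 271/6 + x/6 (S(U, x) = (x + 271)/6 = (271 + x)/6 = 271/6 + x/6)
A(-54)/S(-124, j(-7, 10)) = (2 - 526*(-54) + 2*(-54)²)/(271/6 + (1 + 3*10)/6) = (2 + 28404 + 2*2916)/(271/6 + (1 + 30)/6) = (2 + 28404 + 5832)/(271/6 + (⅙)*31) = 34238/(271/6 + 31/6) = 34238/(151/3) = 34238*(3/151) = 102714/151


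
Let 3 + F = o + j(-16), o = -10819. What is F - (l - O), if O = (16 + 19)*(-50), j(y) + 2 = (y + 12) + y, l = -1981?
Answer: -10613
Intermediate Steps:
j(y) = 10 + 2*y (j(y) = -2 + ((y + 12) + y) = -2 + ((12 + y) + y) = -2 + (12 + 2*y) = 10 + 2*y)
O = -1750 (O = 35*(-50) = -1750)
F = -10844 (F = -3 + (-10819 + (10 + 2*(-16))) = -3 + (-10819 + (10 - 32)) = -3 + (-10819 - 22) = -3 - 10841 = -10844)
F - (l - O) = -10844 - (-1981 - 1*(-1750)) = -10844 - (-1981 + 1750) = -10844 - 1*(-231) = -10844 + 231 = -10613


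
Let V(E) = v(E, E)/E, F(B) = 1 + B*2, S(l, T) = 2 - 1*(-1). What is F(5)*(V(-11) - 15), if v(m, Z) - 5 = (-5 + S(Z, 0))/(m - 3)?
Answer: -1191/7 ≈ -170.14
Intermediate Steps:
S(l, T) = 3 (S(l, T) = 2 + 1 = 3)
v(m, Z) = 5 - 2/(-3 + m) (v(m, Z) = 5 + (-5 + 3)/(m - 3) = 5 - 2/(-3 + m))
F(B) = 1 + 2*B
V(E) = (-17 + 5*E)/(E*(-3 + E)) (V(E) = ((-17 + 5*E)/(-3 + E))/E = (-17 + 5*E)/(E*(-3 + E)))
F(5)*(V(-11) - 15) = (1 + 2*5)*((-17 + 5*(-11))/((-11)*(-3 - 11)) - 15) = (1 + 10)*(-1/11*(-17 - 55)/(-14) - 15) = 11*(-1/11*(-1/14)*(-72) - 15) = 11*(-36/77 - 15) = 11*(-1191/77) = -1191/7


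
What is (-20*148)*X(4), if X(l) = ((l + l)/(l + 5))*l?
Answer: -94720/9 ≈ -10524.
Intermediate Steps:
X(l) = 2*l²/(5 + l) (X(l) = ((2*l)/(5 + l))*l = (2*l/(5 + l))*l = 2*l²/(5 + l))
(-20*148)*X(4) = (-20*148)*(2*4²/(5 + 4)) = -5920*16/9 = -2960*32/9 = -94720/9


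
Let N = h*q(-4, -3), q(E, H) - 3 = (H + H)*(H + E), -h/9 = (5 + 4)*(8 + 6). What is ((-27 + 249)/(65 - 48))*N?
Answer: -11328660/17 ≈ -6.6639e+5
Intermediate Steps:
h = -1134 (h = -9*(5 + 4)*(8 + 6) = -81*14 = -9*126 = -1134)
q(E, H) = 3 + 2*H*(E + H) (q(E, H) = 3 + (H + H)*(H + E) = 3 + (2*H)*(E + H) = 3 + 2*H*(E + H))
N = -51030 (N = -1134*(3 + 2*(-3)² + 2*(-4)*(-3)) = -1134*(3 + 2*9 + 24) = -1134*(3 + 18 + 24) = -1134*45 = -51030)
((-27 + 249)/(65 - 48))*N = ((-27 + 249)/(65 - 48))*(-51030) = (222/17)*(-51030) = -11328660/17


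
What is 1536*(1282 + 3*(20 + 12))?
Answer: 2116608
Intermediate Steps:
1536*(1282 + 3*(20 + 12)) = 1536*(1282 + 3*32) = 1536*(1282 + 96) = 1536*1378 = 2116608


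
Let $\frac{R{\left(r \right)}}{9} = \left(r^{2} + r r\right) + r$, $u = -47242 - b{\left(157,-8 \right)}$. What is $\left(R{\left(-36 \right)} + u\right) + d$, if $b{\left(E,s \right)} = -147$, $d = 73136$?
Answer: $49045$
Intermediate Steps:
$u = -47095$ ($u = -47242 - -147 = -47242 + 147 = -47095$)
$R{\left(r \right)} = 9 r + 18 r^{2}$ ($R{\left(r \right)} = 9 \left(\left(r^{2} + r r\right) + r\right) = 9 \left(\left(r^{2} + r^{2}\right) + r\right) = 9 \left(2 r^{2} + r\right) = 9 \left(r + 2 r^{2}\right) = 9 r + 18 r^{2}$)
$\left(R{\left(-36 \right)} + u\right) + d = \left(9 \left(-36\right) \left(1 + 2 \left(-36\right)\right) - 47095\right) + 73136 = \left(9 \left(-36\right) \left(1 - 72\right) - 47095\right) + 73136 = \left(9 \left(-36\right) \left(-71\right) - 47095\right) + 73136 = \left(23004 - 47095\right) + 73136 = -24091 + 73136 = 49045$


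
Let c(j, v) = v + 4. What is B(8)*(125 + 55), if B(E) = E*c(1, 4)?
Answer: 11520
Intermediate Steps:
c(j, v) = 4 + v
B(E) = 8*E (B(E) = E*(4 + 4) = E*8 = 8*E)
B(8)*(125 + 55) = (8*8)*(125 + 55) = 64*180 = 11520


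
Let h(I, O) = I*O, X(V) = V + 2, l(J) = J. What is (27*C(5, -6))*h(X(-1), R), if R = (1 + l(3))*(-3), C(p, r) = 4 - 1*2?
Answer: -648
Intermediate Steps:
C(p, r) = 2 (C(p, r) = 4 - 2 = 2)
X(V) = 2 + V
R = -12 (R = (1 + 3)*(-3) = 4*(-3) = -12)
(27*C(5, -6))*h(X(-1), R) = (27*2)*((2 - 1)*(-12)) = 54*(1*(-12)) = 54*(-12) = -648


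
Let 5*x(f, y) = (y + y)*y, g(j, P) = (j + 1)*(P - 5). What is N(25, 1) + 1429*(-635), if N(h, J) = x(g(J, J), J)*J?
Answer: -4537073/5 ≈ -9.0742e+5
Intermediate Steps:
g(j, P) = (1 + j)*(-5 + P)
x(f, y) = 2*y²/5 (x(f, y) = ((y + y)*y)/5 = ((2*y)*y)/5 = (2*y²)/5 = 2*y²/5)
N(h, J) = 2*J³/5 (N(h, J) = (2*J²/5)*J = 2*J³/5)
N(25, 1) + 1429*(-635) = (⅖)*1³ + 1429*(-635) = (⅖)*1 - 907415 = ⅖ - 907415 = -4537073/5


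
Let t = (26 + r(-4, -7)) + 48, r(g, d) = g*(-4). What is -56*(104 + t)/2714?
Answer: -5432/1357 ≈ -4.0029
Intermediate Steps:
r(g, d) = -4*g
t = 90 (t = (26 - 4*(-4)) + 48 = (26 + 16) + 48 = 42 + 48 = 90)
-56*(104 + t)/2714 = -56*(104 + 90)/2714 = -56*194*(1/2714) = -10864*1/2714 = -5432/1357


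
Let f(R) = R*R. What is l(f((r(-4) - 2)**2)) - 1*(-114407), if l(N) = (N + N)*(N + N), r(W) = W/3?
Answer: 1150624327/6561 ≈ 1.7537e+5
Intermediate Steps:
r(W) = W/3 (r(W) = W*(1/3) = W/3)
f(R) = R**2
l(N) = 4*N**2 (l(N) = (2*N)*(2*N) = 4*N**2)
l(f((r(-4) - 2)**2)) - 1*(-114407) = 4*((((1/3)*(-4) - 2)**2)**2)**2 - 1*(-114407) = 4*(((-4/3 - 2)**2)**2)**2 + 114407 = 4*(((-10/3)**2)**2)**2 + 114407 = 4*((100/9)**2)**2 + 114407 = 4*(10000/81)**2 + 114407 = 4*(100000000/6561) + 114407 = 400000000/6561 + 114407 = 1150624327/6561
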